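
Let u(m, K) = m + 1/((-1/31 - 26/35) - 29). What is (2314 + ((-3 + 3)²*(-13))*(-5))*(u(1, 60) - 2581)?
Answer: -96436603705/16153 ≈ -5.9702e+6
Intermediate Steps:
u(m, K) = -1085/32306 + m (u(m, K) = m + 1/((-1*1/31 - 26*1/35) - 29) = m + 1/((-1/31 - 26/35) - 29) = m + 1/(-841/1085 - 29) = m + 1/(-32306/1085) = m - 1085/32306 = -1085/32306 + m)
(2314 + ((-3 + 3)²*(-13))*(-5))*(u(1, 60) - 2581) = (2314 + ((-3 + 3)²*(-13))*(-5))*((-1085/32306 + 1) - 2581) = (2314 + (0²*(-13))*(-5))*(31221/32306 - 2581) = (2314 + (0*(-13))*(-5))*(-83350565/32306) = (2314 + 0*(-5))*(-83350565/32306) = (2314 + 0)*(-83350565/32306) = 2314*(-83350565/32306) = -96436603705/16153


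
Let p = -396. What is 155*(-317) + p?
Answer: -49531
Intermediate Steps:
155*(-317) + p = 155*(-317) - 396 = -49135 - 396 = -49531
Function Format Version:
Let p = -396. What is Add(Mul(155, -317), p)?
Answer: -49531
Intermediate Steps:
Add(Mul(155, -317), p) = Add(Mul(155, -317), -396) = Add(-49135, -396) = -49531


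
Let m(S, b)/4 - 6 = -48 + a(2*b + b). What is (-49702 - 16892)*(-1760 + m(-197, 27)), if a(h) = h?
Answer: 106816776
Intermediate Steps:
m(S, b) = -168 + 12*b (m(S, b) = 24 + 4*(-48 + (2*b + b)) = 24 + 4*(-48 + 3*b) = 24 + (-192 + 12*b) = -168 + 12*b)
(-49702 - 16892)*(-1760 + m(-197, 27)) = (-49702 - 16892)*(-1760 + (-168 + 12*27)) = -66594*(-1760 + (-168 + 324)) = -66594*(-1760 + 156) = -66594*(-1604) = 106816776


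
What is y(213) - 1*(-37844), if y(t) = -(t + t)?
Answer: 37418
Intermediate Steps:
y(t) = -2*t
y(213) - 1*(-37844) = -2*213 - 1*(-37844) = -426 + 37844 = 37418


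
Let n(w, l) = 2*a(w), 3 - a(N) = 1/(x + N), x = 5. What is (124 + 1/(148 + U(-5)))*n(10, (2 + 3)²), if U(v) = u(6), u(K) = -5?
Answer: 47288/65 ≈ 727.51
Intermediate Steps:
U(v) = -5
a(N) = 3 - 1/(5 + N)
n(w, l) = 2*(14 + 3*w)/(5 + w) (n(w, l) = 2*((14 + 3*w)/(5 + w)) = 2*(14 + 3*w)/(5 + w))
(124 + 1/(148 + U(-5)))*n(10, (2 + 3)²) = (124 + 1/(148 - 5))*(2*(14 + 3*10)/(5 + 10)) = (124 + 1/143)*(2*(14 + 30)/15) = (124 + 1/143)*(2*(1/15)*44) = (17733/143)*(88/15) = 47288/65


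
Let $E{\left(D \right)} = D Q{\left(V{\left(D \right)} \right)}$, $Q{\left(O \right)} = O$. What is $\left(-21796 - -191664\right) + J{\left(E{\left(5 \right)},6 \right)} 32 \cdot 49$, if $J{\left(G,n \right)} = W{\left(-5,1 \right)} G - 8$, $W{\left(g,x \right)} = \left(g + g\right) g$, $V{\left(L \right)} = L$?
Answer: $2117324$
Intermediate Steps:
$W{\left(g,x \right)} = 2 g^{2}$ ($W{\left(g,x \right)} = 2 g g = 2 g^{2}$)
$E{\left(D \right)} = D^{2}$ ($E{\left(D \right)} = D D = D^{2}$)
$J{\left(G,n \right)} = -8 + 50 G$ ($J{\left(G,n \right)} = 2 \left(-5\right)^{2} G - 8 = 2 \cdot 25 G - 8 = 50 G - 8 = -8 + 50 G$)
$\left(-21796 - -191664\right) + J{\left(E{\left(5 \right)},6 \right)} 32 \cdot 49 = \left(-21796 - -191664\right) + \left(-8 + 50 \cdot 5^{2}\right) 32 \cdot 49 = \left(-21796 + 191664\right) + \left(-8 + 50 \cdot 25\right) 32 \cdot 49 = 169868 + \left(-8 + 1250\right) 32 \cdot 49 = 169868 + 1242 \cdot 32 \cdot 49 = 169868 + 39744 \cdot 49 = 169868 + 1947456 = 2117324$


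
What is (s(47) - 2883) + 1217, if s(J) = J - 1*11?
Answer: -1630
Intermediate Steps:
s(J) = -11 + J (s(J) = J - 11 = -11 + J)
(s(47) - 2883) + 1217 = ((-11 + 47) - 2883) + 1217 = (36 - 2883) + 1217 = -2847 + 1217 = -1630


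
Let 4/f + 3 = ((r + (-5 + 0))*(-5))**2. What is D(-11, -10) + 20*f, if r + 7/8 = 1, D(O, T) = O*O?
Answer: 4582913/37833 ≈ 121.14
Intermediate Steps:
D(O, T) = O**2
r = 1/8 (r = -7/8 + 1 = 1/8 ≈ 0.12500)
f = 256/37833 (f = 4/(-3 + ((1/8 + (-5 + 0))*(-5))**2) = 4/(-3 + ((1/8 - 5)*(-5))**2) = 4/(-3 + (-39/8*(-5))**2) = 4/(-3 + (195/8)**2) = 4/(-3 + 38025/64) = 4/(37833/64) = 4*(64/37833) = 256/37833 ≈ 0.0067666)
D(-11, -10) + 20*f = (-11)**2 + 20*(256/37833) = 121 + 5120/37833 = 4582913/37833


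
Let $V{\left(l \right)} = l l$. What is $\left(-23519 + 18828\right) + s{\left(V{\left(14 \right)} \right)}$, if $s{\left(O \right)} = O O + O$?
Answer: $33921$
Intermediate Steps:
$V{\left(l \right)} = l^{2}$
$s{\left(O \right)} = O + O^{2}$ ($s{\left(O \right)} = O^{2} + O = O + O^{2}$)
$\left(-23519 + 18828\right) + s{\left(V{\left(14 \right)} \right)} = \left(-23519 + 18828\right) + 14^{2} \left(1 + 14^{2}\right) = -4691 + 196 \left(1 + 196\right) = -4691 + 196 \cdot 197 = -4691 + 38612 = 33921$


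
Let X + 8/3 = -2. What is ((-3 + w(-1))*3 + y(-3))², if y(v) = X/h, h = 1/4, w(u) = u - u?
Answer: 6889/9 ≈ 765.44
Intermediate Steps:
X = -14/3 (X = -8/3 - 2 = -14/3 ≈ -4.6667)
w(u) = 0
h = ¼ ≈ 0.25000
y(v) = -56/3 (y(v) = -14/(3*¼) = -14/3*4 = -56/3)
((-3 + w(-1))*3 + y(-3))² = ((-3 + 0)*3 - 56/3)² = (-3*3 - 56/3)² = (-9 - 56/3)² = (-83/3)² = 6889/9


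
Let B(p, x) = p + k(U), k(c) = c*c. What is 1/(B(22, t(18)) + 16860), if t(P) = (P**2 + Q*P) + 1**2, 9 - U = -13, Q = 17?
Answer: 1/17366 ≈ 5.7584e-5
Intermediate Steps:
U = 22 (U = 9 - 1*(-13) = 9 + 13 = 22)
k(c) = c**2
t(P) = 1 + P**2 + 17*P (t(P) = (P**2 + 17*P) + 1**2 = (P**2 + 17*P) + 1 = 1 + P**2 + 17*P)
B(p, x) = 484 + p (B(p, x) = p + 22**2 = p + 484 = 484 + p)
1/(B(22, t(18)) + 16860) = 1/((484 + 22) + 16860) = 1/(506 + 16860) = 1/17366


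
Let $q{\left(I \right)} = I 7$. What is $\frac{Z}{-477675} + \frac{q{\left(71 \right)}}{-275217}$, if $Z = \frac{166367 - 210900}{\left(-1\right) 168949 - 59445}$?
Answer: $- \frac{18078004633937}{10008550958269050} \approx -0.0018063$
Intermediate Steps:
$q{\left(I \right)} = 7 I$
$Z = \frac{44533}{228394}$ ($Z = - \frac{44533}{-168949 - 59445} = - \frac{44533}{-228394} = \left(-44533\right) \left(- \frac{1}{228394}\right) = \frac{44533}{228394} \approx 0.19498$)
$\frac{Z}{-477675} + \frac{q{\left(71 \right)}}{-275217} = \frac{44533}{228394 \left(-477675\right)} + \frac{7 \cdot 71}{-275217} = \frac{44533}{228394} \left(- \frac{1}{477675}\right) + 497 \left(- \frac{1}{275217}\right) = - \frac{44533}{109098103950} - \frac{497}{275217} = - \frac{18078004633937}{10008550958269050}$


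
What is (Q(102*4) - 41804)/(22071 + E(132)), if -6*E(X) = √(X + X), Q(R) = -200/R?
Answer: -47056012059/24843580717 - 2132029*√66/74530742151 ≈ -1.8943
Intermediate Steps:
E(X) = -√2*√X/6 (E(X) = -√(X + X)/6 = -√2*√X/6)
(Q(102*4) - 41804)/(22071 + E(132)) = (-200/(102*4) - 41804)/(22071 - √2*√132/6) = (-200/408 - 41804)/(22071 - √2*2*√33/6) = (-200*1/408 - 41804)/(22071 - √66/3) = (-25/51 - 41804)/(22071 - √66/3) = -2132029/(51*(22071 - √66/3))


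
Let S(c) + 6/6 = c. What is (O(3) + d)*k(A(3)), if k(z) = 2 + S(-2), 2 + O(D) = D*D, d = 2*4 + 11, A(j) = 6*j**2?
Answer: -26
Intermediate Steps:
S(c) = -1 + c
d = 19 (d = 8 + 11 = 19)
O(D) = -2 + D**2 (O(D) = -2 + D*D = -2 + D**2)
k(z) = -1 (k(z) = 2 + (-1 - 2) = 2 - 3 = -1)
(O(3) + d)*k(A(3)) = ((-2 + 3**2) + 19)*(-1) = ((-2 + 9) + 19)*(-1) = (7 + 19)*(-1) = 26*(-1) = -26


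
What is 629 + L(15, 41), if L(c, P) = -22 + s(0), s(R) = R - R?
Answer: 607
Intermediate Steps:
s(R) = 0
L(c, P) = -22 (L(c, P) = -22 + 0 = -22)
629 + L(15, 41) = 629 - 22 = 607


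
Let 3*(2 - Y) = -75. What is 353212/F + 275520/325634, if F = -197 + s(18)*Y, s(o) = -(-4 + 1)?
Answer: -14373234511/4721693 ≈ -3044.1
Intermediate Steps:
Y = 27 (Y = 2 - ⅓*(-75) = 2 + 25 = 27)
s(o) = 3 (s(o) = -1*(-3) = 3)
F = -116 (F = -197 + 3*27 = -197 + 81 = -116)
353212/F + 275520/325634 = 353212/(-116) + 275520/325634 = 353212*(-1/116) + 275520*(1/325634) = -88303/29 + 137760/162817 = -14373234511/4721693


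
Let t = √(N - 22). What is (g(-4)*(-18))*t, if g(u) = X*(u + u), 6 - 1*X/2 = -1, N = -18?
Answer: 4032*I*√10 ≈ 12750.0*I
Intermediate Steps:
X = 14 (X = 12 - 2*(-1) = 12 + 2 = 14)
g(u) = 28*u (g(u) = 14*(u + u) = 14*(2*u) = 28*u)
t = 2*I*√10 (t = √(-18 - 22) = √(-40) = 2*I*√10 ≈ 6.3246*I)
(g(-4)*(-18))*t = ((28*(-4))*(-18))*(2*I*√10) = (-112*(-18))*(2*I*√10) = 2016*(2*I*√10) = 4032*I*√10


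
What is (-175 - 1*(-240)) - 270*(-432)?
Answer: 116705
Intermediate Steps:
(-175 - 1*(-240)) - 270*(-432) = (-175 + 240) + 116640 = 65 + 116640 = 116705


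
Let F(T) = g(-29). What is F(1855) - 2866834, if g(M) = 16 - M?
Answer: -2866789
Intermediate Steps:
F(T) = 45 (F(T) = 16 - 1*(-29) = 16 + 29 = 45)
F(1855) - 2866834 = 45 - 2866834 = -2866789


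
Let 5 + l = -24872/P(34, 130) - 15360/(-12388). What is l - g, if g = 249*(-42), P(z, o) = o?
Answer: 2065976473/201305 ≈ 10263.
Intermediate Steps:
g = -10458
l = -39271217/201305 (l = -5 + (-24872/130 - 15360/(-12388)) = -5 + (-24872*1/130 - 15360*(-1/12388)) = -5 + (-12436/65 + 3840/3097) = -5 - 38264692/201305 = -39271217/201305 ≈ -195.08)
l - g = -39271217/201305 - 1*(-10458) = -39271217/201305 + 10458 = 2065976473/201305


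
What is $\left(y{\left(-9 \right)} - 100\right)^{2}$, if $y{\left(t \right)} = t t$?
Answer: $361$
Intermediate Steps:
$y{\left(t \right)} = t^{2}$
$\left(y{\left(-9 \right)} - 100\right)^{2} = \left(\left(-9\right)^{2} - 100\right)^{2} = \left(81 - 100\right)^{2} = \left(-19\right)^{2} = 361$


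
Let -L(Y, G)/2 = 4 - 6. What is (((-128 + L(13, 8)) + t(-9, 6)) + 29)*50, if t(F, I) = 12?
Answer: -4150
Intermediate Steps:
L(Y, G) = 4 (L(Y, G) = -2*(4 - 6) = -2*(-2) = 4)
(((-128 + L(13, 8)) + t(-9, 6)) + 29)*50 = (((-128 + 4) + 12) + 29)*50 = ((-124 + 12) + 29)*50 = (-112 + 29)*50 = -83*50 = -4150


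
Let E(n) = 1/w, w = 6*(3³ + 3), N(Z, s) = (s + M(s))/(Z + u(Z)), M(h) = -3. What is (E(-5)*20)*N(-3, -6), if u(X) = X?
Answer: ⅙ ≈ 0.16667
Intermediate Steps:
N(Z, s) = (-3 + s)/(2*Z) (N(Z, s) = (s - 3)/(Z + Z) = (-3 + s)/((2*Z)) = (-3 + s)*(1/(2*Z)) = (-3 + s)/(2*Z))
w = 180 (w = 6*(27 + 3) = 6*30 = 180)
E(n) = 1/180
(E(-5)*20)*N(-3, -6) = ((1/180)*20)*((½)*(-3 - 6)/(-3)) = ((½)*(-⅓)*(-9))/9 = (⅑)*(3/2) = ⅙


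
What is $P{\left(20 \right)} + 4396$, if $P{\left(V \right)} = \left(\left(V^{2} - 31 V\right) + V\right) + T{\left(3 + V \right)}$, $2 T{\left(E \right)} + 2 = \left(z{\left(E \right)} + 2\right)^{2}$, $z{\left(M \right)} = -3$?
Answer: $\frac{8391}{2} \approx 4195.5$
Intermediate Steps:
$T{\left(E \right)} = - \frac{1}{2}$ ($T{\left(E \right)} = -1 + \frac{\left(-3 + 2\right)^{2}}{2} = -1 + \frac{\left(-1\right)^{2}}{2} = -1 + \frac{1}{2} \cdot 1 = -1 + \frac{1}{2} = - \frac{1}{2}$)
$P{\left(V \right)} = - \frac{1}{2} + V^{2} - 30 V$ ($P{\left(V \right)} = \left(\left(V^{2} - 31 V\right) + V\right) - \frac{1}{2} = \left(V^{2} - 30 V\right) - \frac{1}{2} = - \frac{1}{2} + V^{2} - 30 V$)
$P{\left(20 \right)} + 4396 = \left(- \frac{1}{2} + 20^{2} - 600\right) + 4396 = \left(- \frac{1}{2} + 400 - 600\right) + 4396 = - \frac{401}{2} + 4396 = \frac{8391}{2}$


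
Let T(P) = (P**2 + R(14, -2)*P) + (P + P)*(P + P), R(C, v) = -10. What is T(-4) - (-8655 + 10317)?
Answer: -1542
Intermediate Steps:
T(P) = -10*P + 5*P**2 (T(P) = (P**2 - 10*P) + (P + P)*(P + P) = (P**2 - 10*P) + (2*P)*(2*P) = (P**2 - 10*P) + 4*P**2 = -10*P + 5*P**2)
T(-4) - (-8655 + 10317) = 5*(-4)*(-2 - 4) - (-8655 + 10317) = 5*(-4)*(-6) - 1*1662 = 120 - 1662 = -1542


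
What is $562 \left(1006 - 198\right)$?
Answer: $454096$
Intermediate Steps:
$562 \left(1006 - 198\right) = 562 \cdot 808 = 454096$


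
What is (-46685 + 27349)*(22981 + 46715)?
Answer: -1347641856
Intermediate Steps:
(-46685 + 27349)*(22981 + 46715) = -19336*69696 = -1347641856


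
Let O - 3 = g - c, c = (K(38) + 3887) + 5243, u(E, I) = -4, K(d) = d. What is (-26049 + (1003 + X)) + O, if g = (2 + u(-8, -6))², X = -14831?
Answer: -49038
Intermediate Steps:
g = 4 (g = (2 - 4)² = (-2)² = 4)
c = 9168 (c = (38 + 3887) + 5243 = 3925 + 5243 = 9168)
O = -9161 (O = 3 + (4 - 1*9168) = 3 + (4 - 9168) = 3 - 9164 = -9161)
(-26049 + (1003 + X)) + O = (-26049 + (1003 - 14831)) - 9161 = (-26049 - 13828) - 9161 = -39877 - 9161 = -49038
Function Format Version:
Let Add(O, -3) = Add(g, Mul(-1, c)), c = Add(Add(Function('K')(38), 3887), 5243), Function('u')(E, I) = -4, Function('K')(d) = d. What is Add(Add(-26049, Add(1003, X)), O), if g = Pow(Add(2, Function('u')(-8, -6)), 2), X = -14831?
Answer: -49038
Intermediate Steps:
g = 4 (g = Pow(Add(2, -4), 2) = Pow(-2, 2) = 4)
c = 9168 (c = Add(Add(38, 3887), 5243) = Add(3925, 5243) = 9168)
O = -9161 (O = Add(3, Add(4, Mul(-1, 9168))) = Add(3, Add(4, -9168)) = Add(3, -9164) = -9161)
Add(Add(-26049, Add(1003, X)), O) = Add(Add(-26049, Add(1003, -14831)), -9161) = Add(Add(-26049, -13828), -9161) = Add(-39877, -9161) = -49038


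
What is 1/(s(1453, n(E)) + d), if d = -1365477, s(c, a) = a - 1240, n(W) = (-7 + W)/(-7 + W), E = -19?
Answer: -1/1366716 ≈ -7.3168e-7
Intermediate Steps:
n(W) = 1
s(c, a) = -1240 + a
1/(s(1453, n(E)) + d) = 1/((-1240 + 1) - 1365477) = 1/(-1239 - 1365477) = 1/(-1366716) = -1/1366716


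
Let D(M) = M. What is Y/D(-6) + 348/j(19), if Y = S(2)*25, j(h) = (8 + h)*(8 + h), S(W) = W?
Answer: -1909/243 ≈ -7.8560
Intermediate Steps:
j(h) = (8 + h)²
Y = 50 (Y = 2*25 = 50)
Y/D(-6) + 348/j(19) = 50/(-6) + 348/((8 + 19)²) = 50*(-⅙) + 348/(27²) = -25/3 + 348/729 = -25/3 + 348*(1/729) = -25/3 + 116/243 = -1909/243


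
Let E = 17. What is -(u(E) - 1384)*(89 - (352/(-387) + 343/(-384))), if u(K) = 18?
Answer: 3072138781/24768 ≈ 1.2404e+5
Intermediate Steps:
-(u(E) - 1384)*(89 - (352/(-387) + 343/(-384))) = -(18 - 1384)*(89 - (352/(-387) + 343/(-384))) = -(-1366)*(89 - (352*(-1/387) + 343*(-1/384))) = -(-1366)*(89 - (-352/387 - 343/384)) = -(-1366)*(89 - 1*(-89303/49536)) = -(-1366)*(89 + 89303/49536) = -(-1366)*4498007/49536 = -1*(-3072138781/24768) = 3072138781/24768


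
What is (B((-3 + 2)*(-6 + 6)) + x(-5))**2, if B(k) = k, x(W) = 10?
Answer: 100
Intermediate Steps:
(B((-3 + 2)*(-6 + 6)) + x(-5))**2 = ((-3 + 2)*(-6 + 6) + 10)**2 = (-1*0 + 10)**2 = (0 + 10)**2 = 10**2 = 100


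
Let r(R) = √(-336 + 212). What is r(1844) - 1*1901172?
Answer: -1901172 + 2*I*√31 ≈ -1.9012e+6 + 11.136*I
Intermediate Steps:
r(R) = 2*I*√31 (r(R) = √(-124) = 2*I*√31)
r(1844) - 1*1901172 = 2*I*√31 - 1*1901172 = 2*I*√31 - 1901172 = -1901172 + 2*I*√31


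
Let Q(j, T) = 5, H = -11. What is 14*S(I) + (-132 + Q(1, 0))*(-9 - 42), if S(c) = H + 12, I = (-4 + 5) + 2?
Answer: 6491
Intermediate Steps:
I = 3 (I = 1 + 2 = 3)
S(c) = 1 (S(c) = -11 + 12 = 1)
14*S(I) + (-132 + Q(1, 0))*(-9 - 42) = 14*1 + (-132 + 5)*(-9 - 42) = 14 - 127*(-51) = 14 + 6477 = 6491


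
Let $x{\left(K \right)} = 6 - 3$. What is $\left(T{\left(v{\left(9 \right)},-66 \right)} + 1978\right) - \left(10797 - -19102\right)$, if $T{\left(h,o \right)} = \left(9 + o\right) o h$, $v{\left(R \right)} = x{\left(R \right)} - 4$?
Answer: $-31683$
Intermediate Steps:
$x{\left(K \right)} = 3$ ($x{\left(K \right)} = 6 - 3 = 3$)
$v{\left(R \right)} = -1$ ($v{\left(R \right)} = 3 - 4 = -1$)
$T{\left(h,o \right)} = h o \left(9 + o\right)$ ($T{\left(h,o \right)} = o \left(9 + o\right) h = h o \left(9 + o\right)$)
$\left(T{\left(v{\left(9 \right)},-66 \right)} + 1978\right) - \left(10797 - -19102\right) = \left(\left(-1\right) \left(-66\right) \left(9 - 66\right) + 1978\right) - \left(10797 - -19102\right) = \left(\left(-1\right) \left(-66\right) \left(-57\right) + 1978\right) - \left(10797 + 19102\right) = \left(-3762 + 1978\right) - 29899 = -1784 - 29899 = -31683$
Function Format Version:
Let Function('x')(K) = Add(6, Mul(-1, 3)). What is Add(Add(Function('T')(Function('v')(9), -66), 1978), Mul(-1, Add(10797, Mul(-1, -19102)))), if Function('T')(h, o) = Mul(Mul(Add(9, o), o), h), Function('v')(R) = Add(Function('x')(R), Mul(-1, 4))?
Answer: -31683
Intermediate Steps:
Function('x')(K) = 3 (Function('x')(K) = Add(6, -3) = 3)
Function('v')(R) = -1 (Function('v')(R) = Add(3, Mul(-1, 4)) = Add(3, -4) = -1)
Function('T')(h, o) = Mul(h, o, Add(9, o)) (Function('T')(h, o) = Mul(Mul(o, Add(9, o)), h) = Mul(h, o, Add(9, o)))
Add(Add(Function('T')(Function('v')(9), -66), 1978), Mul(-1, Add(10797, Mul(-1, -19102)))) = Add(Add(Mul(-1, -66, Add(9, -66)), 1978), Mul(-1, Add(10797, Mul(-1, -19102)))) = Add(Add(Mul(-1, -66, -57), 1978), Mul(-1, Add(10797, 19102))) = Add(Add(-3762, 1978), Mul(-1, 29899)) = Add(-1784, -29899) = -31683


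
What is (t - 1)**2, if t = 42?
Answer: 1681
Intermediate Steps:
(t - 1)**2 = (42 - 1)**2 = 41**2 = 1681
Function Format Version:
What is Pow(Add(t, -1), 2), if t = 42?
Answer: 1681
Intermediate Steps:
Pow(Add(t, -1), 2) = Pow(Add(42, -1), 2) = Pow(41, 2) = 1681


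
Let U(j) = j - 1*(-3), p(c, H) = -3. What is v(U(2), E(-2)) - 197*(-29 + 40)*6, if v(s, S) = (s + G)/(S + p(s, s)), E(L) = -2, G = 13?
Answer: -65028/5 ≈ -13006.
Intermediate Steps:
U(j) = 3 + j (U(j) = j + 3 = 3 + j)
v(s, S) = (13 + s)/(-3 + S) (v(s, S) = (s + 13)/(S - 3) = (13 + s)/(-3 + S))
v(U(2), E(-2)) - 197*(-29 + 40)*6 = (13 + (3 + 2))/(-3 - 2) - 197*(-29 + 40)*6 = (13 + 5)/(-5) - 2167*6 = -⅕*18 - 197*66 = -18/5 - 13002 = -65028/5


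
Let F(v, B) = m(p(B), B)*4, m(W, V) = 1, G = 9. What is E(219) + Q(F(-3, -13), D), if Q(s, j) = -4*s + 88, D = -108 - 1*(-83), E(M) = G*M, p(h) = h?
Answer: 2043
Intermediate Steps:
F(v, B) = 4 (F(v, B) = 1*4 = 4)
E(M) = 9*M
D = -25 (D = -108 + 83 = -25)
Q(s, j) = 88 - 4*s
E(219) + Q(F(-3, -13), D) = 9*219 + (88 - 4*4) = 1971 + (88 - 16) = 1971 + 72 = 2043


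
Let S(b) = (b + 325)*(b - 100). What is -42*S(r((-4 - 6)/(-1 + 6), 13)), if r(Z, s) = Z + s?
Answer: 1255968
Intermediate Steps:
S(b) = (-100 + b)*(325 + b) (S(b) = (325 + b)*(-100 + b) = (-100 + b)*(325 + b))
-42*S(r((-4 - 6)/(-1 + 6), 13)) = -42*(-32500 + ((-4 - 6)/(-1 + 6) + 13)**2 + 225*((-4 - 6)/(-1 + 6) + 13)) = -42*(-32500 + (-10/5 + 13)**2 + 225*(-10/5 + 13)) = -42*(-32500 + (-10*1/5 + 13)**2 + 225*(-10*1/5 + 13)) = -42*(-32500 + (-2 + 13)**2 + 225*(-2 + 13)) = -42*(-32500 + 11**2 + 225*11) = -42*(-32500 + 121 + 2475) = -42*(-29904) = 1255968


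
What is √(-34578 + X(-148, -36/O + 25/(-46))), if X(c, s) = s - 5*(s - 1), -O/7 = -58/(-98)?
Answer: 5*I*√615825759/667 ≈ 186.03*I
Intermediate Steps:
O = -29/7 (O = -(-406)/(-98) = -(-406)*(-1)/98 = -7*29/49 = -29/7 ≈ -4.1429)
X(c, s) = 5 - 4*s (X(c, s) = s - 5*(-1 + s) = s - (-5 + 5*s) = s + (5 - 5*s) = 5 - 4*s)
√(-34578 + X(-148, -36/O + 25/(-46))) = √(-34578 + (5 - 4*(-36/(-29/7) + 25/(-46)))) = √(-34578 + (5 - 4*(-36*(-7/29) + 25*(-1/46)))) = √(-34578 + (5 - 4*(252/29 - 25/46))) = √(-34578 + (5 - 4*10867/1334)) = √(-34578 + (5 - 21734/667)) = √(-34578 - 18399/667) = √(-23081925/667) = 5*I*√615825759/667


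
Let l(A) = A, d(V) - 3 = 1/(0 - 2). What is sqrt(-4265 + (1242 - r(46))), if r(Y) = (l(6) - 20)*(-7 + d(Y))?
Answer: I*sqrt(3086) ≈ 55.552*I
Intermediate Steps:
d(V) = 5/2 (d(V) = 3 + 1/(0 - 2) = 3 + 1/(-2) = 3 - 1/2 = 5/2)
r(Y) = 63 (r(Y) = (6 - 20)*(-7 + 5/2) = -14*(-9/2) = 63)
sqrt(-4265 + (1242 - r(46))) = sqrt(-4265 + (1242 - 1*63)) = sqrt(-4265 + (1242 - 63)) = sqrt(-4265 + 1179) = sqrt(-3086) = I*sqrt(3086)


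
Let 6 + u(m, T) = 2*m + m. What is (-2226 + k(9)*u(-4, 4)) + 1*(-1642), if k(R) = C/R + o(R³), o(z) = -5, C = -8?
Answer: -3762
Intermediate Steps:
k(R) = -5 - 8/R (k(R) = -8/R - 5 = -5 - 8/R)
u(m, T) = -6 + 3*m (u(m, T) = -6 + (2*m + m) = -6 + 3*m)
(-2226 + k(9)*u(-4, 4)) + 1*(-1642) = (-2226 + (-5 - 8/9)*(-6 + 3*(-4))) + 1*(-1642) = (-2226 + (-5 - 8*⅑)*(-6 - 12)) - 1642 = (-2226 + (-5 - 8/9)*(-18)) - 1642 = (-2226 - 53/9*(-18)) - 1642 = (-2226 + 106) - 1642 = -2120 - 1642 = -3762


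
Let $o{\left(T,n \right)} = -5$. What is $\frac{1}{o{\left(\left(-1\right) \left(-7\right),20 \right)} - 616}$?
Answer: $- \frac{1}{621} \approx -0.0016103$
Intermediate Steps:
$\frac{1}{o{\left(\left(-1\right) \left(-7\right),20 \right)} - 616} = \frac{1}{-5 - 616} = \frac{1}{-621} = - \frac{1}{621}$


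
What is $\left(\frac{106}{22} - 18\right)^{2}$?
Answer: $\frac{21025}{121} \approx 173.76$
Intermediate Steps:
$\left(\frac{106}{22} - 18\right)^{2} = \left(106 \cdot \frac{1}{22} - 18\right)^{2} = \left(\frac{53}{11} - 18\right)^{2} = \left(- \frac{145}{11}\right)^{2} = \frac{21025}{121}$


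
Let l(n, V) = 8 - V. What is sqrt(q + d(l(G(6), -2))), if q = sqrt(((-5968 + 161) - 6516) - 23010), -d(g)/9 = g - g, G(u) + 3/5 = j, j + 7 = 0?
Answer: 35333**(1/4)*sqrt(I) ≈ 9.6946 + 9.6946*I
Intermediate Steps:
j = -7 (j = -7 + 0 = -7)
G(u) = -38/5 (G(u) = -3/5 - 7 = -38/5)
d(g) = 0 (d(g) = -9*(g - g) = -9*0 = 0)
q = I*sqrt(35333) (q = sqrt((-5807 - 6516) - 23010) = sqrt(-12323 - 23010) = sqrt(-35333) = I*sqrt(35333) ≈ 187.97*I)
sqrt(q + d(l(G(6), -2))) = sqrt(I*sqrt(35333) + 0) = sqrt(I*sqrt(35333)) = 35333**(1/4)*sqrt(I)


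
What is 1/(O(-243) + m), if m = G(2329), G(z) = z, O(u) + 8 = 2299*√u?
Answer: 211/117249044 - 171*I*√3/10659004 ≈ 1.7996e-6 - 2.7787e-5*I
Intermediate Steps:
O(u) = -8 + 2299*√u
m = 2329
1/(O(-243) + m) = 1/((-8 + 2299*√(-243)) + 2329) = 1/((-8 + 2299*(9*I*√3)) + 2329) = 1/((-8 + 20691*I*√3) + 2329) = 1/(2321 + 20691*I*√3)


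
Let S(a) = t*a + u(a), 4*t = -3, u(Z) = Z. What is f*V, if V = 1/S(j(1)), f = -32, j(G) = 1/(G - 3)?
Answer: 256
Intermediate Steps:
j(G) = 1/(-3 + G)
t = -¾ (t = (¼)*(-3) = -¾ ≈ -0.75000)
S(a) = a/4 (S(a) = -3*a/4 + a = a/4)
V = -8 (V = 1/(1/(4*(-3 + 1))) = 1/((¼)/(-2)) = 1/((¼)*(-½)) = 1/(-⅛) = -8)
f*V = -32*(-8) = 256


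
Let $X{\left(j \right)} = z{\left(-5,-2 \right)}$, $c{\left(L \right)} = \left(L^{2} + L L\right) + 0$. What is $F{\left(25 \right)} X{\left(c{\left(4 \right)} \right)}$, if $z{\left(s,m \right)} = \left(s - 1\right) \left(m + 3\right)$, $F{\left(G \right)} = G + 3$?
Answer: $-168$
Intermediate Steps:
$c{\left(L \right)} = 2 L^{2}$ ($c{\left(L \right)} = \left(L^{2} + L^{2}\right) + 0 = 2 L^{2} + 0 = 2 L^{2}$)
$F{\left(G \right)} = 3 + G$
$z{\left(s,m \right)} = \left(-1 + s\right) \left(3 + m\right)$
$X{\left(j \right)} = -6$ ($X{\left(j \right)} = -3 - -2 + 3 \left(-5\right) - -10 = -3 + 2 - 15 + 10 = -6$)
$F{\left(25 \right)} X{\left(c{\left(4 \right)} \right)} = \left(3 + 25\right) \left(-6\right) = 28 \left(-6\right) = -168$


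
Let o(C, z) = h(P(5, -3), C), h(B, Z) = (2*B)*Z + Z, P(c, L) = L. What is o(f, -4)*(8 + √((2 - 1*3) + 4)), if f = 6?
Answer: -240 - 30*√3 ≈ -291.96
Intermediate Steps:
h(B, Z) = Z + 2*B*Z (h(B, Z) = 2*B*Z + Z = Z + 2*B*Z)
o(C, z) = -5*C (o(C, z) = C*(1 + 2*(-3)) = C*(1 - 6) = C*(-5) = -5*C)
o(f, -4)*(8 + √((2 - 1*3) + 4)) = (-5*6)*(8 + √((2 - 1*3) + 4)) = -30*(8 + √((2 - 3) + 4)) = -30*(8 + √(-1 + 4)) = -30*(8 + √3) = -240 - 30*√3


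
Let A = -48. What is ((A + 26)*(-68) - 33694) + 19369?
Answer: -12829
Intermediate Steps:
((A + 26)*(-68) - 33694) + 19369 = ((-48 + 26)*(-68) - 33694) + 19369 = (-22*(-68) - 33694) + 19369 = (1496 - 33694) + 19369 = -32198 + 19369 = -12829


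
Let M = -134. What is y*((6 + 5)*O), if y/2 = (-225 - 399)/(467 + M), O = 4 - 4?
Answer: 0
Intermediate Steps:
O = 0
y = -416/111 (y = 2*((-225 - 399)/(467 - 134)) = 2*(-624/333) = 2*(-624*1/333) = 2*(-208/111) = -416/111 ≈ -3.7477)
y*((6 + 5)*O) = -416*(6 + 5)*0/111 = -4576*0/111 = -416/111*0 = 0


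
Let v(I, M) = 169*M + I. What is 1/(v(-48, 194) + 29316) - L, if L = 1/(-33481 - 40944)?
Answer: 136479/4618368950 ≈ 2.9551e-5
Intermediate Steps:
v(I, M) = I + 169*M
L = -1/74425 (L = 1/(-74425) = -1/74425 ≈ -1.3436e-5)
1/(v(-48, 194) + 29316) - L = 1/((-48 + 169*194) + 29316) - 1*(-1/74425) = 1/((-48 + 32786) + 29316) + 1/74425 = 1/(32738 + 29316) + 1/74425 = 1/62054 + 1/74425 = 136479/4618368950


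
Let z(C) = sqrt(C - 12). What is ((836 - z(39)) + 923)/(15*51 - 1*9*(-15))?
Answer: 1759/900 - sqrt(3)/300 ≈ 1.9487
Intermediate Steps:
z(C) = sqrt(-12 + C)
((836 - z(39)) + 923)/(15*51 - 1*9*(-15)) = ((836 - sqrt(-12 + 39)) + 923)/(15*51 - 1*9*(-15)) = ((836 - sqrt(27)) + 923)/(765 - 9*(-15)) = ((836 - 3*sqrt(3)) + 923)/(765 + 135) = ((836 - 3*sqrt(3)) + 923)/900 = (1759 - 3*sqrt(3))*(1/900) = 1759/900 - sqrt(3)/300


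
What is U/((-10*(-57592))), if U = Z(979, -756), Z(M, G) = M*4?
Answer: 979/143980 ≈ 0.0067996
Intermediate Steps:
Z(M, G) = 4*M
U = 3916 (U = 4*979 = 3916)
U/((-10*(-57592))) = 3916/((-10*(-57592))) = 3916/575920 = 3916*(1/575920) = 979/143980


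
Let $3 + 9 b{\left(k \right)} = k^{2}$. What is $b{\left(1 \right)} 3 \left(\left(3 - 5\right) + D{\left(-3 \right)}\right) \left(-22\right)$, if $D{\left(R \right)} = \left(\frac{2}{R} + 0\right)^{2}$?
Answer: $- \frac{616}{27} \approx -22.815$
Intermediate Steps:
$b{\left(k \right)} = - \frac{1}{3} + \frac{k^{2}}{9}$
$D{\left(R \right)} = \frac{4}{R^{2}}$ ($D{\left(R \right)} = \left(\frac{2}{R}\right)^{2} = \frac{4}{R^{2}}$)
$b{\left(1 \right)} 3 \left(\left(3 - 5\right) + D{\left(-3 \right)}\right) \left(-22\right) = \left(- \frac{1}{3} + \frac{1^{2}}{9}\right) 3 \left(\left(3 - 5\right) + \frac{4}{9}\right) \left(-22\right) = \left(- \frac{1}{3} + \frac{1}{9} \cdot 1\right) 3 \left(\left(3 - 5\right) + 4 \cdot \frac{1}{9}\right) \left(-22\right) = \left(- \frac{1}{3} + \frac{1}{9}\right) 3 \left(-2 + \frac{4}{9}\right) \left(-22\right) = - \frac{2 \cdot 3 \left(- \frac{14}{9}\right)}{9} \left(-22\right) = \left(- \frac{2}{9}\right) \left(- \frac{14}{3}\right) \left(-22\right) = \frac{28}{27} \left(-22\right) = - \frac{616}{27}$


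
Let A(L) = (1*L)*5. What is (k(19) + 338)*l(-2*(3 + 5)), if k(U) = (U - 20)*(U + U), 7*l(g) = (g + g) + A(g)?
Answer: -4800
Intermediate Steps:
A(L) = 5*L (A(L) = L*5 = 5*L)
l(g) = g (l(g) = ((g + g) + 5*g)/7 = (2*g + 5*g)/7 = (7*g)/7 = g)
k(U) = 2*U*(-20 + U) (k(U) = (-20 + U)*(2*U) = 2*U*(-20 + U))
(k(19) + 338)*l(-2*(3 + 5)) = (2*19*(-20 + 19) + 338)*(-2*(3 + 5)) = (2*19*(-1) + 338)*(-2*8) = (-38 + 338)*(-16) = 300*(-16) = -4800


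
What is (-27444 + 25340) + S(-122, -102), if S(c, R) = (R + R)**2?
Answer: 39512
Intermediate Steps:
S(c, R) = 4*R**2 (S(c, R) = (2*R)**2 = 4*R**2)
(-27444 + 25340) + S(-122, -102) = (-27444 + 25340) + 4*(-102)**2 = -2104 + 4*10404 = -2104 + 41616 = 39512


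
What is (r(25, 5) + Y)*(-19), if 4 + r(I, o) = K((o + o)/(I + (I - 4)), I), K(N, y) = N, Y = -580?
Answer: 255113/23 ≈ 11092.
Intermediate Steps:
r(I, o) = -4 + 2*o/(-4 + 2*I) (r(I, o) = -4 + (o + o)/(I + (I - 4)) = -4 + (2*o)/(I + (-4 + I)) = -4 + (2*o)/(-4 + 2*I) = -4 + 2*o/(-4 + 2*I))
(r(25, 5) + Y)*(-19) = ((8 + 5 - 4*25)/(-2 + 25) - 580)*(-19) = ((8 + 5 - 100)/23 - 580)*(-19) = ((1/23)*(-87) - 580)*(-19) = (-87/23 - 580)*(-19) = -13427/23*(-19) = 255113/23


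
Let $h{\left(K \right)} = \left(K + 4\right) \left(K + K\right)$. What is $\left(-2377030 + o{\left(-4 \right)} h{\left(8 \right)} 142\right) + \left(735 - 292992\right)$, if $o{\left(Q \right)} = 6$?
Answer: $-2505703$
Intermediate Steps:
$h{\left(K \right)} = 2 K \left(4 + K\right)$ ($h{\left(K \right)} = \left(4 + K\right) 2 K = 2 K \left(4 + K\right)$)
$\left(-2377030 + o{\left(-4 \right)} h{\left(8 \right)} 142\right) + \left(735 - 292992\right) = \left(-2377030 + 6 \cdot 2 \cdot 8 \left(4 + 8\right) 142\right) + \left(735 - 292992\right) = \left(-2377030 + 6 \cdot 2 \cdot 8 \cdot 12 \cdot 142\right) + \left(735 - 292992\right) = \left(-2377030 + 6 \cdot 192 \cdot 142\right) - 292257 = \left(-2377030 + 1152 \cdot 142\right) - 292257 = \left(-2377030 + 163584\right) - 292257 = -2213446 - 292257 = -2505703$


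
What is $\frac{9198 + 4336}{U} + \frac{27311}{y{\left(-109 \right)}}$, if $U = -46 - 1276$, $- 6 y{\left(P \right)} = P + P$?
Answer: $\frac{53420110}{72049} \approx 741.44$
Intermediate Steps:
$y{\left(P \right)} = - \frac{P}{3}$ ($y{\left(P \right)} = - \frac{P + P}{6} = - \frac{2 P}{6} = - \frac{P}{3}$)
$U = -1322$ ($U = -46 - 1276 = -1322$)
$\frac{9198 + 4336}{U} + \frac{27311}{y{\left(-109 \right)}} = \frac{9198 + 4336}{-1322} + \frac{27311}{\left(- \frac{1}{3}\right) \left(-109\right)} = 13534 \left(- \frac{1}{1322}\right) + \frac{27311}{\frac{109}{3}} = - \frac{6767}{661} + 27311 \cdot \frac{3}{109} = - \frac{6767}{661} + \frac{81933}{109} = \frac{53420110}{72049}$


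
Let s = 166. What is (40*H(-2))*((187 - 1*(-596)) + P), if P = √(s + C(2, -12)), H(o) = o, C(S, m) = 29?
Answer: -62640 - 80*√195 ≈ -63757.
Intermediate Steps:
P = √195 (P = √(166 + 29) = √195 ≈ 13.964)
(40*H(-2))*((187 - 1*(-596)) + P) = (40*(-2))*((187 - 1*(-596)) + √195) = -80*((187 + 596) + √195) = -80*(783 + √195) = -62640 - 80*√195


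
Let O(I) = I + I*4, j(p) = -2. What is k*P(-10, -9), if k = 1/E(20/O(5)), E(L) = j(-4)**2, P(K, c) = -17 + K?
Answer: -27/4 ≈ -6.7500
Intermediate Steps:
O(I) = 5*I (O(I) = I + 4*I = 5*I)
E(L) = 4 (E(L) = (-2)**2 = 4)
k = 1/4 ≈ 0.25000
k*P(-10, -9) = (-17 - 10)/4 = (1/4)*(-27) = -27/4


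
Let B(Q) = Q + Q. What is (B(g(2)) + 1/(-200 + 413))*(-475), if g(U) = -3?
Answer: 606575/213 ≈ 2847.8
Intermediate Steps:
B(Q) = 2*Q
(B(g(2)) + 1/(-200 + 413))*(-475) = (2*(-3) + 1/(-200 + 413))*(-475) = (-6 + 1/213)*(-475) = -1277/213*(-475) = 606575/213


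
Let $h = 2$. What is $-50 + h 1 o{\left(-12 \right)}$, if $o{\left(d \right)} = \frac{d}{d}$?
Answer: $-48$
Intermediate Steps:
$o{\left(d \right)} = 1$
$-50 + h 1 o{\left(-12 \right)} = -50 + 2 \cdot 1 \cdot 1 = -50 + 2 \cdot 1 = -50 + 2 = -48$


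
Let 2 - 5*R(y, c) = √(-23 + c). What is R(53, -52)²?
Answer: (2 - 5*I*√3)²/25 ≈ -2.84 - 1.3856*I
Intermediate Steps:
R(y, c) = ⅖ - √(-23 + c)/5
R(53, -52)² = (⅖ - √(-23 - 52)/5)² = (⅖ - I*√3)²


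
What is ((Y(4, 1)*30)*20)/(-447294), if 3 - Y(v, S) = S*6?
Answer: 300/74549 ≈ 0.0040242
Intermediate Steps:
Y(v, S) = 3 - 6*S (Y(v, S) = 3 - S*6 = 3 - 6*S)
((Y(4, 1)*30)*20)/(-447294) = (((3 - 6*1)*30)*20)/(-447294) = (((3 - 6)*30)*20)*(-1/447294) = (-3*30*20)*(-1/447294) = -90*20*(-1/447294) = -1800*(-1/447294) = 300/74549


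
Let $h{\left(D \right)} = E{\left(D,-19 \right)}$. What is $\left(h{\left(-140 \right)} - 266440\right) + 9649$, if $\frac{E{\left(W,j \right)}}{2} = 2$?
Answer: $-256787$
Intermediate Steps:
$E{\left(W,j \right)} = 4$ ($E{\left(W,j \right)} = 2 \cdot 2 = 4$)
$h{\left(D \right)} = 4$
$\left(h{\left(-140 \right)} - 266440\right) + 9649 = \left(4 - 266440\right) + 9649 = -266436 + 9649 = -256787$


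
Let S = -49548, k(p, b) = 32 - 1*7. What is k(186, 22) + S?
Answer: -49523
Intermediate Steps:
k(p, b) = 25 (k(p, b) = 32 - 7 = 25)
k(186, 22) + S = 25 - 49548 = -49523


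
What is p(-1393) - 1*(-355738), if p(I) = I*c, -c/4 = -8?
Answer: 311162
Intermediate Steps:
c = 32 (c = -4*(-8) = 32)
p(I) = 32*I (p(I) = I*32 = 32*I)
p(-1393) - 1*(-355738) = 32*(-1393) - 1*(-355738) = -44576 + 355738 = 311162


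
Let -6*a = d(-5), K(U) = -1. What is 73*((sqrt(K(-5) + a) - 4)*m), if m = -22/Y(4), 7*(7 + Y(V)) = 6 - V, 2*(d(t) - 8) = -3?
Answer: -44968/47 + 28105*I*sqrt(3)/141 ≈ -956.77 + 345.24*I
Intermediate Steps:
d(t) = 13/2 (d(t) = 8 + (1/2)*(-3) = 8 - 3/2 = 13/2)
a = -13/12 (a = -1/6*13/2 = -13/12 ≈ -1.0833)
Y(V) = -43/7 - V/7 (Y(V) = -7 + (6 - V)/7 = -7 + (6/7 - V/7) = -43/7 - V/7)
m = 154/47 (m = -22/(-43/7 - 1/7*4) = -22/(-43/7 - 4/7) = -22/(-47/7) = -22*(-7/47) = 154/47 ≈ 3.2766)
73*((sqrt(K(-5) + a) - 4)*m) = 73*((sqrt(-1 - 13/12) - 4)*(154/47)) = 73*((sqrt(-25/12) - 4)*(154/47)) = 73*((5*I*sqrt(3)/6 - 4)*(154/47)) = 73*((-4 + 5*I*sqrt(3)/6)*(154/47)) = 73*(-616/47 + 385*I*sqrt(3)/141) = -44968/47 + 28105*I*sqrt(3)/141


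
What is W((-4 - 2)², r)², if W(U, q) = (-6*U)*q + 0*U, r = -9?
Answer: 3779136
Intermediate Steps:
W(U, q) = -6*U*q (W(U, q) = -6*U*q + 0 = -6*U*q)
W((-4 - 2)², r)² = (-6*(-4 - 2)²*(-9))² = (-6*(-6)²*(-9))² = (-6*36*(-9))² = 1944² = 3779136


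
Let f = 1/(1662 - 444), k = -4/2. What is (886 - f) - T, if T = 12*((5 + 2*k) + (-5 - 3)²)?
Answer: 129107/1218 ≈ 106.00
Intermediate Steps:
k = -2 (k = -4*½ = -2)
f = 1/1218 ≈ 0.00082102
T = 780 (T = 12*((5 + 2*(-2)) + (-5 - 3)²) = 12*((5 - 4) + (-8)²) = 12*(1 + 64) = 12*65 = 780)
(886 - f) - T = (886 - 1*1/1218) - 1*780 = (886 - 1/1218) - 780 = 1079147/1218 - 780 = 129107/1218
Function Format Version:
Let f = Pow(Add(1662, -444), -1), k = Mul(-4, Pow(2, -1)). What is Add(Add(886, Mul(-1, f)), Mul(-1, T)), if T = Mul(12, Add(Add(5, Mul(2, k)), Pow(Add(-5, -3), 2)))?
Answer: Rational(129107, 1218) ≈ 106.00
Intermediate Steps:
k = -2 (k = Mul(-4, Rational(1, 2)) = -2)
f = Rational(1, 1218) (f = Pow(1218, -1) = Rational(1, 1218) ≈ 0.00082102)
T = 780 (T = Mul(12, Add(Add(5, Mul(2, -2)), Pow(Add(-5, -3), 2))) = Mul(12, Add(Add(5, -4), Pow(-8, 2))) = Mul(12, Add(1, 64)) = Mul(12, 65) = 780)
Add(Add(886, Mul(-1, f)), Mul(-1, T)) = Add(Add(886, Mul(-1, Rational(1, 1218))), Mul(-1, 780)) = Add(Add(886, Rational(-1, 1218)), -780) = Add(Rational(1079147, 1218), -780) = Rational(129107, 1218)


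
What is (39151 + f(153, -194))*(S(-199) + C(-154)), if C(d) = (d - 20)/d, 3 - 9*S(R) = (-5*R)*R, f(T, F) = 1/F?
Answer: 115808462892907/134442 ≈ 8.6140e+8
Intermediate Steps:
S(R) = 1/3 + 5*R**2/9 (S(R) = 1/3 - (-5*R)*R/9 = 1/3 - (-5)*R**2/9 = 1/3 + 5*R**2/9)
C(d) = (-20 + d)/d
(39151 + f(153, -194))*(S(-199) + C(-154)) = (39151 + 1/(-194))*((1/3 + (5/9)*(-199)**2) + (-20 - 154)/(-154)) = (39151 - 1/194)*((1/3 + (5/9)*39601) - 1/154*(-174)) = 7595293*((1/3 + 198005/9) + 87/77)/194 = 7595293*(198008/9 + 87/77)/194 = (7595293/194)*(15247399/693) = 115808462892907/134442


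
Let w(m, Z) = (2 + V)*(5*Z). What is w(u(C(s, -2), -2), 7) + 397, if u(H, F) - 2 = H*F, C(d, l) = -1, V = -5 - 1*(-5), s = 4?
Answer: 467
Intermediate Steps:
V = 0 (V = -5 + 5 = 0)
u(H, F) = 2 + F*H (u(H, F) = 2 + H*F = 2 + F*H)
w(m, Z) = 10*Z (w(m, Z) = (2 + 0)*(5*Z) = 2*(5*Z) = 10*Z)
w(u(C(s, -2), -2), 7) + 397 = 10*7 + 397 = 70 + 397 = 467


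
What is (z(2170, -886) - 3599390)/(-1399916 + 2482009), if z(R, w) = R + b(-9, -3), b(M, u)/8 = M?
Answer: -3597292/1082093 ≈ -3.3244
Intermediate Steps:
b(M, u) = 8*M
z(R, w) = -72 + R (z(R, w) = R + 8*(-9) = R - 72 = -72 + R)
(z(2170, -886) - 3599390)/(-1399916 + 2482009) = ((-72 + 2170) - 3599390)/(-1399916 + 2482009) = (2098 - 3599390)/1082093 = -3597292*1/1082093 = -3597292/1082093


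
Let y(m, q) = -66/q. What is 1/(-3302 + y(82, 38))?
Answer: -19/62771 ≈ -0.00030269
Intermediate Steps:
1/(-3302 + y(82, 38)) = 1/(-3302 - 66/38) = 1/(-3302 - 66*1/38) = 1/(-3302 - 33/19) = 1/(-62771/19) = -19/62771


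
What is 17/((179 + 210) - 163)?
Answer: 17/226 ≈ 0.075221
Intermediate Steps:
17/((179 + 210) - 163) = 17/(389 - 163) = 17/226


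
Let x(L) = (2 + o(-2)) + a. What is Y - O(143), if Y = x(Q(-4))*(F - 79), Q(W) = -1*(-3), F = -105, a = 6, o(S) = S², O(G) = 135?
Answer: -2343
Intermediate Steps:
Q(W) = 3
x(L) = 12 (x(L) = (2 + (-2)²) + 6 = (2 + 4) + 6 = 6 + 6 = 12)
Y = -2208 (Y = 12*(-105 - 79) = 12*(-184) = -2208)
Y - O(143) = -2208 - 1*135 = -2208 - 135 = -2343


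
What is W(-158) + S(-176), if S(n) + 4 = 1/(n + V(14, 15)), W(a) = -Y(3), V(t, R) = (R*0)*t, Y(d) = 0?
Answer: -705/176 ≈ -4.0057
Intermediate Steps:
V(t, R) = 0 (V(t, R) = 0*t = 0)
W(a) = 0 (W(a) = -1*0 = 0)
S(n) = -4 + 1/n (S(n) = -4 + 1/(n + 0) = -4 + 1/n)
W(-158) + S(-176) = 0 + (-4 + 1/(-176)) = 0 + (-4 - 1/176) = 0 - 705/176 = -705/176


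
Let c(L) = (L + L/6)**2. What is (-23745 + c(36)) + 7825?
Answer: -14156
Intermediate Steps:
c(L) = 49*L**2/36 (c(L) = (L + L*(1/6))**2 = (L + L/6)**2 = (7*L/6)**2 = 49*L**2/36)
(-23745 + c(36)) + 7825 = (-23745 + (49/36)*36**2) + 7825 = (-23745 + (49/36)*1296) + 7825 = (-23745 + 1764) + 7825 = -21981 + 7825 = -14156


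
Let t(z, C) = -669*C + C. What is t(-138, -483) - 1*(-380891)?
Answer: 703535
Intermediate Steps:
t(z, C) = -668*C
t(-138, -483) - 1*(-380891) = -668*(-483) - 1*(-380891) = 322644 + 380891 = 703535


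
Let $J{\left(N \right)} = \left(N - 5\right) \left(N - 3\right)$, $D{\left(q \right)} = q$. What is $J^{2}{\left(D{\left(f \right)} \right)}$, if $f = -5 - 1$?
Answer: $9801$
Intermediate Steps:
$f = -6$ ($f = -5 - 1 = -6$)
$J{\left(N \right)} = \left(-5 + N\right) \left(-3 + N\right)$
$J^{2}{\left(D{\left(f \right)} \right)} = \left(15 + \left(-6\right)^{2} - -48\right)^{2} = \left(15 + 36 + 48\right)^{2} = 99^{2} = 9801$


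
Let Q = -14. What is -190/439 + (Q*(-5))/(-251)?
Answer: -78420/110189 ≈ -0.71169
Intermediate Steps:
-190/439 + (Q*(-5))/(-251) = -190/439 - 14*(-5)/(-251) = -190*1/439 + 70*(-1/251) = -190/439 - 70/251 = -78420/110189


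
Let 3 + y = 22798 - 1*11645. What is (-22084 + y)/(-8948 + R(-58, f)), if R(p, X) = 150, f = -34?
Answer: 5467/4399 ≈ 1.2428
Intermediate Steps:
y = 11150 (y = -3 + (22798 - 1*11645) = -3 + (22798 - 11645) = -3 + 11153 = 11150)
(-22084 + y)/(-8948 + R(-58, f)) = (-22084 + 11150)/(-8948 + 150) = -10934/(-8798) = -10934*(-1/8798) = 5467/4399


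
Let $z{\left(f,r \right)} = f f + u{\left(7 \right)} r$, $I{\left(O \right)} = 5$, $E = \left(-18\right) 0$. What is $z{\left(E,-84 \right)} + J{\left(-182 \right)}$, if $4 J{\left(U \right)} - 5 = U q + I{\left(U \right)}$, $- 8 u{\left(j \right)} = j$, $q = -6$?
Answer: $349$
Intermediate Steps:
$E = 0$
$u{\left(j \right)} = - \frac{j}{8}$
$z{\left(f,r \right)} = f^{2} - \frac{7 r}{8}$ ($z{\left(f,r \right)} = f f + \left(- \frac{1}{8}\right) 7 r = f^{2} - \frac{7 r}{8}$)
$J{\left(U \right)} = \frac{5}{2} - \frac{3 U}{2}$ ($J{\left(U \right)} = \frac{5}{4} + \frac{U \left(-6\right) + 5}{4} = \frac{5}{4} + \frac{- 6 U + 5}{4} = \frac{5}{4} + \frac{5 - 6 U}{4} = \frac{5}{4} - \left(- \frac{5}{4} + \frac{3 U}{2}\right) = \frac{5}{2} - \frac{3 U}{2}$)
$z{\left(E,-84 \right)} + J{\left(-182 \right)} = \left(0^{2} - - \frac{147}{2}\right) + \left(\frac{5}{2} - -273\right) = \left(0 + \frac{147}{2}\right) + \left(\frac{5}{2} + 273\right) = \frac{147}{2} + \frac{551}{2} = 349$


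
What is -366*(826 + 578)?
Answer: -513864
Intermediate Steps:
-366*(826 + 578) = -366*1404 = -513864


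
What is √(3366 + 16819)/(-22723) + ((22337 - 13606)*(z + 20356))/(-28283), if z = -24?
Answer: -177518692/28283 - √20185/22723 ≈ -6276.5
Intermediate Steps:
√(3366 + 16819)/(-22723) + ((22337 - 13606)*(z + 20356))/(-28283) = √(3366 + 16819)/(-22723) + ((22337 - 13606)*(-24 + 20356))/(-28283) = √20185*(-1/22723) + (8731*20332)*(-1/28283) = -√20185/22723 + 177518692*(-1/28283) = -√20185/22723 - 177518692/28283 = -177518692/28283 - √20185/22723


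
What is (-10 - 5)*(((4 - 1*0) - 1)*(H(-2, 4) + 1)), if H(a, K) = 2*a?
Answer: 135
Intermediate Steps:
(-10 - 5)*(((4 - 1*0) - 1)*(H(-2, 4) + 1)) = (-10 - 5)*(((4 - 1*0) - 1)*(2*(-2) + 1)) = -15*((4 + 0) - 1)*(-4 + 1) = -15*(4 - 1)*(-3) = -45*(-3) = -15*(-9) = 135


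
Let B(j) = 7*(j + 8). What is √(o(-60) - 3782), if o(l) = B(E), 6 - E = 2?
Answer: 43*I*√2 ≈ 60.811*I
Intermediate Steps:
E = 4 (E = 6 - 1*2 = 6 - 2 = 4)
B(j) = 56 + 7*j (B(j) = 7*(8 + j) = 56 + 7*j)
o(l) = 84 (o(l) = 56 + 7*4 = 56 + 28 = 84)
√(o(-60) - 3782) = √(84 - 3782) = √(-3698) = 43*I*√2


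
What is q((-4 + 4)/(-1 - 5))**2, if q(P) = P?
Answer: 0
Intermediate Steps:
q((-4 + 4)/(-1 - 5))**2 = ((-4 + 4)/(-1 - 5))**2 = (0/(-6))**2 = (0*(-1/6))**2 = 0**2 = 0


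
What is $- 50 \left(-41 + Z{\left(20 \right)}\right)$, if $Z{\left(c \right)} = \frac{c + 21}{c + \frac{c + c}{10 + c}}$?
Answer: $\frac{62525}{32} \approx 1953.9$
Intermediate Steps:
$Z{\left(c \right)} = \frac{21 + c}{c + \frac{2 c}{10 + c}}$
$- 50 \left(-41 + Z{\left(20 \right)}\right) = - 50 \left(-41 + \frac{210 + 20^{2} + 31 \cdot 20}{20 \left(12 + 20\right)}\right) = - 50 \left(-41 + \frac{210 + 400 + 620}{20 \cdot 32}\right) = - 50 \left(-41 + \frac{1}{20} \cdot \frac{1}{32} \cdot 1230\right) = - 50 \left(-41 + \frac{123}{64}\right) = \left(-50\right) \left(- \frac{2501}{64}\right) = \frac{62525}{32}$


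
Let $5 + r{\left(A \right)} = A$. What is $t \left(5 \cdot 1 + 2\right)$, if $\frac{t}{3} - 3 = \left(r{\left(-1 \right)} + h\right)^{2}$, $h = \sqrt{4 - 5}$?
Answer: $798 - 252 i \approx 798.0 - 252.0 i$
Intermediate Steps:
$r{\left(A \right)} = -5 + A$
$h = i$ ($h = \sqrt{-1} = i \approx 1.0 i$)
$t = 9 + 3 \left(-6 + i\right)^{2}$ ($t = 9 + 3 \left(\left(-5 - 1\right) + i\right)^{2} = 9 + 3 \left(-6 + i\right)^{2} \approx 114.0 - 36.0 i$)
$t \left(5 \cdot 1 + 2\right) = \left(114 - 36 i\right) \left(5 \cdot 1 + 2\right) = \left(114 - 36 i\right) \left(5 + 2\right) = \left(114 - 36 i\right) 7 = 798 - 252 i$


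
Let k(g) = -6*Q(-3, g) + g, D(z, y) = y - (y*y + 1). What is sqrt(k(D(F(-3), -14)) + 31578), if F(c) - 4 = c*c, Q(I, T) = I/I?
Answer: sqrt(31361) ≈ 177.09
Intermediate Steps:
Q(I, T) = 1
F(c) = 4 + c**2 (F(c) = 4 + c*c = 4 + c**2)
D(z, y) = -1 + y - y**2 (D(z, y) = y - (y**2 + 1) = y - (1 + y**2) = y + (-1 - y**2) = -1 + y - y**2)
k(g) = -6 + g (k(g) = -6*1 + g = -6 + g)
sqrt(k(D(F(-3), -14)) + 31578) = sqrt((-6 + (-1 - 14 - 1*(-14)**2)) + 31578) = sqrt((-6 + (-1 - 14 - 1*196)) + 31578) = sqrt((-6 + (-1 - 14 - 196)) + 31578) = sqrt((-6 - 211) + 31578) = sqrt(-217 + 31578) = sqrt(31361)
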